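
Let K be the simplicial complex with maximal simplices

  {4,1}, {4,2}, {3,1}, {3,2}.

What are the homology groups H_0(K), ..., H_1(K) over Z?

We work with the vertex ordering 1 < 2 < 3 < 4. The simplices of K, each written with vertices in increasing order, are:

  0-simplices (4): [1], [2], [3], [4]
  1-simplices (4): [1,3], [1,4], [2,3], [2,4]

so the chain groups are C_0 ≅ Z^4, C_1 ≅ Z^4.

∂_1: C_1 → C_0 is given by ∂[p,q] = [q] − [p].
The 4×4 boundary matrix has rank 3 and Smith normal form diag(1,1,1).

Reading off H_k = ker ∂_k / im ∂_{k+1}:

  H_0: rank C_0 − rank ∂_1 = 4 − 3 = 1, and the invariant factors of ∂_1 are all 1, so H_0 ≅ Z.
  H_1: rank ker ∂_1 − rank ∂_2 = (4 − 3) − 0 = 1, and there is no ∂_2, so H_1 ≅ Z.

(K is a triangulation of the circle S^1.)

H_0 = Z,  H_1 = Z.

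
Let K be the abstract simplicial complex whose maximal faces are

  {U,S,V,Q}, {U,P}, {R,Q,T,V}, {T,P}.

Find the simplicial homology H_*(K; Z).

H_0 ≅ Z,  H_1 ≅ Z,  H_2 = 0,  H_3 = 0.

Fix the vertex order P < Q < R < S < T < U < V and write every simplex with vertices in increasing order. Then dim K = 3 and the simplices of K are:

  0-simplices (7): P, Q, R, S, T, U, V
  1-simplices (13): PT, PU, QR, QS, QT, QU, QV, RT, RV, SU, SV, TV, UV
  2-simplices (8): QRT, QRV, QSU, QSV, QTV, QUV, RTV, SUV
  3-simplices (2): QRTV, QSUV

giving chain groups C_0 ≅ Z^7, C_1 ≅ Z^13, C_2 ≅ Z^8, C_3 ≅ Z^2.

∂_1: C_1 → C_0 maps an edge to its endpoints' difference, ∂[p,q] = q − p.
As a 7×13 matrix over Z this has rank 6, with invariant factors (1,1,1,1,1,1).

The boundary map ∂_2: C_2 → C_1 maps a triangle to the signed sum of its edges. For instance
  ∂QRV = RV − QV + QR,
  ∂QTV = TV − QV + QT.
The 13×8 boundary matrix has rank 6 and Smith normal form diag(1,1,1,1,1,1).

The boundary map ∂_3: C_3 → C_2 sends each 3-simplex σ to the alternating sum Σ_i (−1)^i (σ with its i-th vertex removed). For instance
  ∂QRTV = RTV − QTV + QRV − QRT,
  ∂QSUV = SUV − QUV + QSV − QSU.
As a 8×2 matrix over Z this has rank 2, with invariant factors (1,1).

From H_k ≅ ker(∂_k) / im(∂_{k+1}) we obtain:

  H_0: rank C_0 − rank ∂_1 = 7 − 6 = 1, and the invariant factors of ∂_1 are all 1, so H_0 ≅ Z.
  H_1: rank ker ∂_1 − rank ∂_2 = (13 − 6) − 6 = 1, and the invariant factors of ∂_2 are all 1, so H_1 ≅ Z.
  H_2: rank ker ∂_2 − rank ∂_3 = (8 − 6) − 2 = 0, and the invariant factors of ∂_3 are all 1, so H_2 ≅ 0.
  H_3: rank ker ∂_3 − rank ∂_4 = (2 − 2) − 0 = 0, and there is no ∂_4, so H_3 ≅ 0.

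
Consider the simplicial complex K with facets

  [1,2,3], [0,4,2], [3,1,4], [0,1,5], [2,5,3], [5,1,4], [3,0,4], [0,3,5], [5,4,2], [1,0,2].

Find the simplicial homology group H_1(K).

We work with the vertex ordering 0 < 1 < 2 < 3 < 4 < 5. The simplices of K, each written with vertices in increasing order, are:

  0-simplices (6): [0], [1], [2], [3], [4], [5]
  1-simplices (15): [0,1], [0,2], [0,3], [0,4], [0,5], [1,2], [1,3], [1,4], [1,5], [2,3], [2,4], [2,5], [3,4], [3,5], [4,5]
  2-simplices (10): [0,1,2], [0,1,5], [0,2,4], [0,3,4], [0,3,5], [1,2,3], [1,3,4], [1,4,5], [2,3,5], [2,4,5]

so the chain groups are C_0 ≅ Z^6, C_1 ≅ Z^15, C_2 ≅ Z^10.

∂_1: C_1 → C_0 sends each edge [p,q] (with p < q) to q − p. For instance
  ∂[0,4] = [4] − [0].
The resulting 6×15 matrix has rank 5, and its Smith normal form has invariant factors (1,1,1,1,1).

∂_2: C_2 → C_1 sends each 2-simplex [p,q,r] to [q,r] − [p,r] + [p,q]. For instance
  ∂[0,3,4] = [3,4] − [0,4] + [0,3],
  ∂[1,4,5] = [4,5] − [1,5] + [1,4].
This gives a 15×10 integer matrix of rank 10; reducing to Smith normal form yields diagonal entries (1,1,1,1,1,1,1,1,1,2).

Now H_k = ker ∂_k / im ∂_{k+1}, so:

  H_1: rank ker ∂_1 − rank ∂_2 = (15 − 5) − 10 = 0, and ∂_2 has invariant factor 2 > 1, so H_1 = Z/2.

(K is a triangulation of the real projective plane RP^2.)

H_1 = Z/2.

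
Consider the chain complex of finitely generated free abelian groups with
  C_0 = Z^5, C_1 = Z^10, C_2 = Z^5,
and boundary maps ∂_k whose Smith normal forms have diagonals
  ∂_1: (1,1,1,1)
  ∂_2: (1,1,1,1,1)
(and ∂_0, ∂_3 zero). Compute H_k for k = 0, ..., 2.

H_0 = Z,  H_1 = Z,  H_2 = 0.

H_0: b_0 = 5 − 0 − 4 = 1; torsion from ∂_1 factors > 1: none. So H_0 = Z.
H_1: b_1 = 10 − 4 − 5 = 1; torsion from ∂_2 factors > 1: none. So H_1 = Z.
H_2: b_2 = 5 − 5 − 0 = 0; torsion from ∂_3 factors > 1: none. So H_2 = 0.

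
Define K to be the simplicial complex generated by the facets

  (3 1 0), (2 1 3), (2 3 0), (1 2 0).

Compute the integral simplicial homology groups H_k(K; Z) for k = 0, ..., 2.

H_0 ≅ Z,  H_1 = 0,  H_2 ≅ Z.

Fix the vertex order 0 < 1 < 2 < 3 and write every simplex with vertices in increasing order. Then dim K = 2 and the simplices of K are:

  0-simplices (4): [0], [1], [2], [3]
  1-simplices (6): [0,1], [0,2], [0,3], [1,2], [1,3], [2,3]
  2-simplices (4): [0,1,2], [0,1,3], [0,2,3], [1,2,3]

Hence C_0 ≅ Z^4, C_1 ≅ Z^6, C_2 ≅ Z^4.

The boundary map ∂_1: C_1 → C_0 maps an edge to its endpoints' difference, ∂[p,q] = q − p. For instance
  ∂[0,1] = [1] − [0].
The resulting 4×6 matrix has rank 3, and its Smith normal form has invariant factors (1,1,1).

The boundary map ∂_2: C_2 → C_1 acts by ∂[p,q,r] = [q,r] − [p,r] + [p,q]. For instance
  ∂[0,1,2] = [1,2] − [0,2] + [0,1],
  ∂[0,2,3] = [2,3] − [0,3] + [0,2].
The resulting 6×4 matrix has rank 3, and its Smith normal form has invariant factors (1,1,1).

Reading off H_k = ker ∂_k / im ∂_{k+1}:

  H_0: rank C_0 − rank ∂_1 = 4 − 3 = 1, and the invariant factors of ∂_1 are all 1, so H_0 ≅ Z.
  H_1: rank ker ∂_1 − rank ∂_2 = (6 − 3) − 3 = 0, and the invariant factors of ∂_2 are all 1, so H_1 ≅ 0.
  H_2: rank ker ∂_2 − rank ∂_3 = (4 − 3) − 0 = 1, and there is no ∂_3, so H_2 ≅ Z.

As a check, the Euler characteristic is 4 − 6 + 4 = 2, which agrees with 1 − 0 + 1 = 2.
(K is a triangulation of the 2-sphere S^2.)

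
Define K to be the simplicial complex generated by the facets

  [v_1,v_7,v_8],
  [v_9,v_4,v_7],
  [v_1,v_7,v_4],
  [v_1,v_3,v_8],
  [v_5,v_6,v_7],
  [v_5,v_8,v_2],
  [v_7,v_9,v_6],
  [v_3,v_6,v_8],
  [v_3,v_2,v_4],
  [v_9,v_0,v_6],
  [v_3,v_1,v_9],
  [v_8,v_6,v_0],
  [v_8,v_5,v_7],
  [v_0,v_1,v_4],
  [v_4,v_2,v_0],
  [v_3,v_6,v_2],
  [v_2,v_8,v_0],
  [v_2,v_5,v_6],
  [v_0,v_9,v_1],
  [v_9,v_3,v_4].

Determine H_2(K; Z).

Take the total order v_0 < v_1 < v_2 < v_3 < v_4 < v_5 < v_6 < v_7 < v_8 < v_9 on the vertex set. Then K (dimension 2) consists of the simplices:

  0-simplices (10): [v_0], [v_1], [v_2], [v_3], [v_4], [v_5], [v_6], [v_7], [v_8], [v_9]
  1-simplices (30): (30 of them)
  2-simplices (20): (20 of them)

Hence C_0 ≅ Z^10, C_1 ≅ Z^30, C_2 ≅ Z^20.

Boundary ∂_1: C_1 → C_0 sends each edge [p,q] (with p < q) to q − p. For instance
  ∂[v_0,v_1] = [v_1] − [v_0].
As a 10×30 matrix over Z this has rank 9, with invariant factors (1,1,1,1,1,1,1,1,1).

Boundary ∂_2: C_2 → C_1 sends each 2-simplex [p,q,r] to [q,r] − [p,r] + [p,q]. For instance
  ∂[v_2,v_5,v_8] = [v_5,v_8] − [v_2,v_8] + [v_2,v_5],
  ∂[v_3,v_4,v_9] = [v_4,v_9] − [v_3,v_9] + [v_3,v_4].
The 30×20 boundary matrix has rank 20 and Smith normal form diag(1,1,1,1,1,1,1,1,1,1,1,1,1,1,1,1,1,1,1,2).

Computing H_k = (kernel of ∂_k) / (image of ∂_{k+1}):

  H_2: rank ker ∂_2 − rank ∂_3 = (20 − 20) − 0 = 0, and there is no ∂_3, so H_2 ≅ 0.

H_2 = 0.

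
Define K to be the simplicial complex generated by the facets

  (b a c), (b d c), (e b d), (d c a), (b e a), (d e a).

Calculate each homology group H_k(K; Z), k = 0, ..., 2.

H_0 ≅ Z,  H_1 = 0,  H_2 ≅ Z.

Order the vertices as a < b < c < d < e. Listing each simplex with vertices in this order, K has dimension 2 with simplices:

  0-simplices (5): a, b, c, d, e
  1-simplices (9): ab, ac, ad, ae, bc, bd, be, cd, de
  2-simplices (6): abc, abe, acd, ade, bcd, bde

Hence C_0 ≅ Z^5, C_1 ≅ Z^9, C_2 ≅ Z^6.

Boundary ∂_1: C_1 → C_0 maps an edge to its endpoints' difference, ∂[p,q] = q − p.
This gives a 5×9 integer matrix of rank 4; reducing to Smith normal form yields diagonal entries (1,1,1,1).

The boundary map ∂_2: C_2 → C_1 sends each 2-simplex [p,q,r] to [q,r] − [p,r] + [p,q]. For instance
  ∂ade = de − ae + ad,
  ∂acd = cd − ad + ac.
This gives a 9×6 integer matrix of rank 5; reducing to Smith normal form yields diagonal entries (1,1,1,1,1).

From H_k ≅ ker(∂_k) / im(∂_{k+1}) we obtain:

  H_0: rank C_0 − rank ∂_1 = 5 − 4 = 1, and the invariant factors of ∂_1 are all 1, so H_0 = Z.
  H_1: rank ker ∂_1 − rank ∂_2 = (9 − 4) − 5 = 0, and the invariant factors of ∂_2 are all 1, so H_1 = 0.
  H_2: rank ker ∂_2 − rank ∂_3 = (6 − 5) − 0 = 1, and there is no ∂_3, so H_2 = Z.

(K is a triangulation of the 2-sphere S^2.)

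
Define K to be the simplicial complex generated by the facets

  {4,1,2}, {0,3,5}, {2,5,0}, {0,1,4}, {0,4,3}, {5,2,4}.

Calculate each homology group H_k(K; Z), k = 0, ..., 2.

We work with the vertex ordering 0 < 1 < 2 < 3 < 4 < 5. The simplices of K, each written with vertices in increasing order, are:

  0-simplices (6): [0], [1], [2], [3], [4], [5]
  1-simplices (12): [0,1], [0,2], [0,3], [0,4], [0,5], [1,2], [1,4], [2,4], [2,5], [3,4], [3,5], [4,5]
  2-simplices (6): [0,1,4], [0,2,5], [0,3,4], [0,3,5], [1,2,4], [2,4,5]

so the chain groups are C_0 ≅ Z^6, C_1 ≅ Z^12, C_2 ≅ Z^6.

Boundary ∂_1: C_1 → C_0 is given by ∂[p,q] = [q] − [p]. For instance
  ∂[0,1] = [1] − [0].
The resulting 6×12 matrix has rank 5, and its Smith normal form has invariant factors (1,1,1,1,1).

The boundary map ∂_2: C_2 → C_1 acts by ∂[p,q,r] = [q,r] − [p,r] + [p,q]. For instance
  ∂[0,2,5] = [2,5] − [0,5] + [0,2],
  ∂[0,3,5] = [3,5] − [0,5] + [0,3].
The 12×6 boundary matrix has rank 6 and Smith normal form diag(1,1,1,1,1,1).

Computing H_k = (kernel of ∂_k) / (image of ∂_{k+1}):

  H_0: rank C_0 − rank ∂_1 = 6 − 5 = 1, and the invariant factors of ∂_1 are all 1, so H_0 = Z.
  H_1: rank ker ∂_1 − rank ∂_2 = (12 − 5) − 6 = 1, and the invariant factors of ∂_2 are all 1, so H_1 = Z.
  H_2: rank ker ∂_2 − rank ∂_3 = (6 − 6) − 0 = 0, and there is no ∂_3, so H_2 = 0.

(K is a triangulation of the cylinder S^1 x I.)

H_0 = Z,  H_1 = Z,  H_2 = 0.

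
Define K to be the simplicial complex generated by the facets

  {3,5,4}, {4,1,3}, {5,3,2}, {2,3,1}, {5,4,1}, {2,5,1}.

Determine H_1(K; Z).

We work with the vertex ordering 1 < 2 < 3 < 4 < 5. The simplices of K, each written with vertices in increasing order, are:

  0-simplices (5): [1], [2], [3], [4], [5]
  1-simplices (9): [1,2], [1,3], [1,4], [1,5], [2,3], [2,5], [3,4], [3,5], [4,5]
  2-simplices (6): [1,2,3], [1,2,5], [1,3,4], [1,4,5], [2,3,5], [3,4,5]

so the chain groups are C_0 ≅ Z^5, C_1 ≅ Z^9, C_2 ≅ Z^6.

∂_1: C_1 → C_0 sends each edge [p,q] (with p < q) to q − p. For instance
  ∂[1,3] = [3] − [1].
The 5×9 boundary matrix has rank 4 and Smith normal form diag(1,1,1,1).

∂_2: C_2 → C_1 maps a triangle to the signed sum of its edges. For instance
  ∂[2,3,5] = [3,5] − [2,5] + [2,3],
  ∂[1,4,5] = [4,5] − [1,5] + [1,4].
The resulting 9×6 matrix has rank 5, and its Smith normal form has invariant factors (1,1,1,1,1).

From H_k ≅ ker(∂_k) / im(∂_{k+1}) we obtain:

  H_1: rank ker ∂_1 − rank ∂_2 = (9 − 4) − 5 = 0, and the invariant factors of ∂_2 are all 1, so H_1 ≅ 0.

(K is a triangulation of the 2-sphere S^2.)

H_1 ≅ 0.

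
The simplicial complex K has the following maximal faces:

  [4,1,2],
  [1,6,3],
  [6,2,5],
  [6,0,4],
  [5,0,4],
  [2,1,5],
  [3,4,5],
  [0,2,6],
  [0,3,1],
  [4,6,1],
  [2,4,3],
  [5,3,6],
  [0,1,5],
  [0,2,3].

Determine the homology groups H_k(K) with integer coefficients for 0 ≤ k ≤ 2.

K has 7 vertices, 21 edges, 14 triangles.
rank ∂_0 = 0, rank ∂_1 = 6 ⇒ b_0 = 7 − 0 − 6 = 1; all invariant factors of ∂_1 are 1 so no torsion. So H_0 ≅ Z.
rank ∂_1 = 6, rank ∂_2 = 13 ⇒ b_1 = 21 − 6 − 13 = 2; all invariant factors of ∂_2 are 1 so no torsion. So H_1 ≅ Z^2.
rank ∂_2 = 13, rank ∂_3 = 0 ⇒ b_2 = 14 − 13 − 0 = 1. So H_2 ≅ Z.

H_0 = Z,  H_1 = Z^2,  H_2 = Z.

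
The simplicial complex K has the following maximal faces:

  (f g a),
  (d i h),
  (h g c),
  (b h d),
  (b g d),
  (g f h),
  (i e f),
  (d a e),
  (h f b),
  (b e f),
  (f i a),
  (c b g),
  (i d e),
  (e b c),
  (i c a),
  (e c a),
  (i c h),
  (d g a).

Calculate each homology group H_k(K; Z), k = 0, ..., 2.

H_0 = Z,  H_1 = Z ⊕ Z/2Z,  H_2 = 0.

Order the vertices as a < b < c < d < e < f < g < h < i. Listing each simplex with vertices in this order, K has dimension 2 with simplices:

  0-simplices (9): a, b, c, d, e, f, g, h, i
  1-simplices (27): ac, ad, ae, af, ag, ai, bc, bd, be, bf, bg, bh, ce, cg, ch, ci, de, dg, dh, di, ef, ei, fg, fh, fi, gh, hi
  2-simplices (18): ace, aci, ade, adg, afg, afi, bce, bcg, bdg, bdh, bef, bfh, cgh, chi, dei, dhi, efi, fgh

Hence C_0 ≅ Z^9, C_1 ≅ Z^27, C_2 ≅ Z^18.

Boundary ∂_1: C_1 → C_0 maps an edge to its endpoints' difference, ∂[p,q] = q − p. For instance
  ∂fi = i − f.
The resulting 9×27 matrix has rank 8, and its Smith normal form has invariant factors (1,1,1,1,1,1,1,1).

The boundary map ∂_2: C_2 → C_1 acts by ∂[p,q,r] = [q,r] − [p,r] + [p,q]. For instance
  ∂bdg = dg − bg + bd,
  ∂fgh = gh − fh + fg.
The resulting 27×18 matrix has rank 18, and its Smith normal form has invariant factors (1,1,1,1,1,1,1,1,1,1,1,1,1,1,1,1,1,2).

Computing H_k = (kernel of ∂_k) / (image of ∂_{k+1}):

  H_0: rank C_0 − rank ∂_1 = 9 − 8 = 1, and the invariant factors of ∂_1 are all 1, so H_0 ≅ Z.
  H_1: rank ker ∂_1 − rank ∂_2 = (27 − 8) − 18 = 1, and ∂_2 has invariant factor 2 > 1, so H_1 ≅ Z ⊕ Z/2Z.
  H_2: rank ker ∂_2 − rank ∂_3 = (18 − 18) − 0 = 0, and there is no ∂_3, so H_2 ≅ 0.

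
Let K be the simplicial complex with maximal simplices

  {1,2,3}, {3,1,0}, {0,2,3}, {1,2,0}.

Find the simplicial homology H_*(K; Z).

H_0 = Z,  H_1 = 0,  H_2 = Z.

K has 4 vertices, 6 edges, 4 triangles.
rank ∂_0 = 0, rank ∂_1 = 3 ⇒ b_0 = 4 − 0 − 3 = 1; all invariant factors of ∂_1 are 1 so no torsion. So H_0 ≅ Z.
rank ∂_1 = 3, rank ∂_2 = 3 ⇒ b_1 = 6 − 3 − 3 = 0; all invariant factors of ∂_2 are 1 so no torsion. So H_1 ≅ 0.
rank ∂_2 = 3, rank ∂_3 = 0 ⇒ b_2 = 4 − 3 − 0 = 1. So H_2 ≅ Z.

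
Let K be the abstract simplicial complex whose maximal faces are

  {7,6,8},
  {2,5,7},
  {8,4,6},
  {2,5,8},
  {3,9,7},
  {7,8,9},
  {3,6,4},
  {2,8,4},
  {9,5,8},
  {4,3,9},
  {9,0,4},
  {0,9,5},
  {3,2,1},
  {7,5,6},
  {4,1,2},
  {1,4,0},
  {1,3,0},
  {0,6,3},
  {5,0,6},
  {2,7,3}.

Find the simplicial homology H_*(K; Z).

Fix the vertex order 0 < 1 < 2 < 3 < 4 < 5 < 6 < 7 < 8 < 9 and write every simplex with vertices in increasing order. Then dim K = 2 and the simplices of K are:

  0-simplices (10): [0], [1], [2], [3], [4], [5], [6], [7], [8], [9]
  1-simplices (30): (30 of them)
  2-simplices (20): (20 of them)

giving chain groups C_0 ≅ Z^10, C_1 ≅ Z^30, C_2 ≅ Z^20.

∂_1: C_1 → C_0 maps an edge to its endpoints' difference, ∂[p,q] = q − p. For instance
  ∂[6,7] = [7] − [6].
The resulting 10×30 matrix has rank 9, and its Smith normal form has invariant factors (1,1,1,1,1,1,1,1,1).

The boundary map ∂_2: C_2 → C_1 sends each 2-simplex [p,q,r] to [q,r] − [p,r] + [p,q]. For instance
  ∂[0,3,6] = [3,6] − [0,6] + [0,3],
  ∂[0,5,6] = [5,6] − [0,6] + [0,5].
This gives a 30×20 integer matrix of rank 20; reducing to Smith normal form yields diagonal entries (1,1,1,1,1,1,1,1,1,1,1,1,1,1,1,1,1,1,1,2).

From H_k ≅ ker(∂_k) / im(∂_{k+1}) we obtain:

  H_0: rank C_0 − rank ∂_1 = 10 − 9 = 1, and the invariant factors of ∂_1 are all 1, so H_0 = Z.
  H_1: rank ker ∂_1 − rank ∂_2 = (30 − 9) − 20 = 1, and ∂_2 has invariant factor 2 > 1, so H_1 = Z ⊕ Z/2Z.
  H_2: rank ker ∂_2 − rank ∂_3 = (20 − 20) − 0 = 0, and there is no ∂_3, so H_2 = 0.

H_0 = Z,  H_1 = Z ⊕ Z/2Z,  H_2 = 0.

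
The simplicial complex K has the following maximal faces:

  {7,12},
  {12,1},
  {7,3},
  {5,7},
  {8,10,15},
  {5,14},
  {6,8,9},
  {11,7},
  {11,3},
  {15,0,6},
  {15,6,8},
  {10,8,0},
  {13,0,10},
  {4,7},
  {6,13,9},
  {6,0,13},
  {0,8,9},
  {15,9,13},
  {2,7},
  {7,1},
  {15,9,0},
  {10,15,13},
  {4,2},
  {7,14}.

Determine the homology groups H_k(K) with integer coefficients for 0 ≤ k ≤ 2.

Fix the vertex order 0 < 1 < 2 < 3 < 4 < 5 < 6 < 7 < 8 < 9 < 10 < 11 < 12 < 13 < 14 < 15 and write every simplex with vertices in increasing order. Then dim K = 2 and the simplices of K are:

  0-simplices (16): [0], [1], [2], [3], [4], [5], [6], [7], [8], [9], [10], [11], [12], [13], [14], [15]
  1-simplices (30): (30 of them)
  2-simplices (12): [0,6,13], [0,6,15], [0,8,9], [0,8,10], [0,9,15], [0,10,13], [6,8,9], [6,8,15], [6,9,13], [8,10,15], [9,13,15], [10,13,15]

so the chain groups are C_0 ≅ Z^16, C_1 ≅ Z^30, C_2 ≅ Z^12.

The boundary map ∂_1: C_1 → C_0 maps an edge to its endpoints' difference, ∂[p,q] = q − p.
This gives a 16×30 integer matrix of rank 14; reducing to Smith normal form yields diagonal entries (1,1,1,1,1,1,1,1,1,1,1,1,1,1).

Boundary ∂_2: C_2 → C_1 sends each 2-simplex [p,q,r] to [q,r] − [p,r] + [p,q]. For instance
  ∂[6,8,15] = [8,15] − [6,15] + [6,8],
  ∂[6,8,9] = [8,9] − [6,9] + [6,8].
As a 30×12 matrix over Z this has rank 12, with invariant factors (1,1,1,1,1,1,1,1,1,1,1,2).

Now H_k = ker ∂_k / im ∂_{k+1}, so:

  H_0: rank C_0 − rank ∂_1 = 16 − 14 = 2, and the invariant factors of ∂_1 are all 1, so H_0 = Z^2.
  H_1: rank ker ∂_1 − rank ∂_2 = (30 − 14) − 12 = 4, and ∂_2 has invariant factor 2 > 1, so H_1 = Z^4 × Z/2.
  H_2: rank ker ∂_2 − rank ∂_3 = (12 − 12) − 0 = 0, and there is no ∂_3, so H_2 = 0.

As a check, the Euler characteristic is 16 − 30 + 12 = -2, which agrees with 2 − 4 + 0 = -2.
(K is a triangulation of the disjoint union of the real projective plane RP^2 and a wedge of 4 circles.)

H_0 = Z^2,  H_1 = Z^4 × Z/2,  H_2 = 0.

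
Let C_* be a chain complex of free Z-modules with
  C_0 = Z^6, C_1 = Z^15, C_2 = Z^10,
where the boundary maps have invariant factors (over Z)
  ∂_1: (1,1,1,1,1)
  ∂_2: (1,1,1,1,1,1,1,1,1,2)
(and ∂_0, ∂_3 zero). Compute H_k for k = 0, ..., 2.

H_0: b_0 = 6 − 0 − 5 = 1; torsion from ∂_1 factors > 1: none. So H_0 ≅ Z.
H_1: b_1 = 15 − 5 − 10 = 0; torsion from ∂_2 factors > 1: [2]. So H_1 ≅ Z/2.
H_2: b_2 = 10 − 10 − 0 = 0; torsion from ∂_3 factors > 1: none. So H_2 ≅ 0.

H_0 ≅ Z,  H_1 ≅ Z/2,  H_2 = 0.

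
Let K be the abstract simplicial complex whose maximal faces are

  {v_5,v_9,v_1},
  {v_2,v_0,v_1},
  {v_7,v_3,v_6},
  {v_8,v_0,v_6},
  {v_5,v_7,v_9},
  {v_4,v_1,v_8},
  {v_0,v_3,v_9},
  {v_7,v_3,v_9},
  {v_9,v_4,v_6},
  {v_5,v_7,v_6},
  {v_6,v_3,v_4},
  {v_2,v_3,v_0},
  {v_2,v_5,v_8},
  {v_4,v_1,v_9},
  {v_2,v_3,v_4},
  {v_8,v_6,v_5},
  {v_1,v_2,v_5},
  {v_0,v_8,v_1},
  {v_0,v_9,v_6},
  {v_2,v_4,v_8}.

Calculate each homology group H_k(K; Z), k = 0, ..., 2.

We work with the vertex ordering v_0 < v_1 < v_2 < v_3 < v_4 < v_5 < v_6 < v_7 < v_8 < v_9. The simplices of K, each written with vertices in increasing order, are:

  0-simplices (10): [v_0], [v_1], [v_2], [v_3], [v_4], [v_5], [v_6], [v_7], [v_8], [v_9]
  1-simplices (30): (30 of them)
  2-simplices (20): (20 of them)

so the chain groups are C_0 ≅ Z^10, C_1 ≅ Z^30, C_2 ≅ Z^20.

Boundary ∂_1: C_1 → C_0 maps an edge to its endpoints' difference, ∂[p,q] = q − p.
This gives a 10×30 integer matrix of rank 9; reducing to Smith normal form yields diagonal entries (1,1,1,1,1,1,1,1,1).

The boundary map ∂_2: C_2 → C_1 acts by ∂[p,q,r] = [q,r] − [p,r] + [p,q]. For instance
  ∂[v_2,v_4,v_8] = [v_4,v_8] − [v_2,v_8] + [v_2,v_4],
  ∂[v_5,v_6,v_7] = [v_6,v_7] − [v_5,v_7] + [v_5,v_6].
The 30×20 boundary matrix has rank 20 and Smith normal form diag(1,1,1,1,1,1,1,1,1,1,1,1,1,1,1,1,1,1,1,2).

Computing H_k = (kernel of ∂_k) / (image of ∂_{k+1}):

  H_0: rank C_0 − rank ∂_1 = 10 − 9 = 1, and the invariant factors of ∂_1 are all 1, so H_0 ≅ Z.
  H_1: rank ker ∂_1 − rank ∂_2 = (30 − 9) − 20 = 1, and ∂_2 has invariant factor 2 > 1, so H_1 ≅ Z ⊕ Z/2.
  H_2: rank ker ∂_2 − rank ∂_3 = (20 − 20) − 0 = 0, and there is no ∂_3, so H_2 ≅ 0.

As a check, the Euler characteristic is 10 − 30 + 20 = 0, which agrees with 1 − 1 + 0 = 0.

H_0 = Z,  H_1 = Z ⊕ Z/2,  H_2 = 0.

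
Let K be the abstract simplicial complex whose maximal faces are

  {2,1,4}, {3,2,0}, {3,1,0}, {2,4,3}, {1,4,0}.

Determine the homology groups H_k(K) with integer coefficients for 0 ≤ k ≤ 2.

Fix the vertex order 0 < 1 < 2 < 3 < 4 and write every simplex with vertices in increasing order. Then dim K = 2 and the simplices of K are:

  0-simplices (5): [0], [1], [2], [3], [4]
  1-simplices (10): [0,1], [0,2], [0,3], [0,4], [1,2], [1,3], [1,4], [2,3], [2,4], [3,4]
  2-simplices (5): [0,1,3], [0,1,4], [0,2,3], [1,2,4], [2,3,4]

so the chain groups are C_0 ≅ Z^5, C_1 ≅ Z^10, C_2 ≅ Z^5.

Boundary ∂_1: C_1 → C_0 maps an edge to its endpoints' difference, ∂[p,q] = q − p. For instance
  ∂[0,3] = [3] − [0].
The resulting 5×10 matrix has rank 4, and its Smith normal form has invariant factors (1,1,1,1).

The boundary map ∂_2: C_2 → C_1 maps a triangle to the signed sum of its edges. For instance
  ∂[0,1,3] = [1,3] − [0,3] + [0,1],
  ∂[1,2,4] = [2,4] − [1,4] + [1,2].
The resulting 10×5 matrix has rank 5, and its Smith normal form has invariant factors (1,1,1,1,1).

Now H_k = ker ∂_k / im ∂_{k+1}, so:

  H_0: rank C_0 − rank ∂_1 = 5 − 4 = 1, and the invariant factors of ∂_1 are all 1, so H_0 ≅ Z.
  H_1: rank ker ∂_1 − rank ∂_2 = (10 − 4) − 5 = 1, and the invariant factors of ∂_2 are all 1, so H_1 ≅ Z.
  H_2: rank ker ∂_2 − rank ∂_3 = (5 − 5) − 0 = 0, and there is no ∂_3, so H_2 ≅ 0.

As a check, the Euler characteristic is 5 − 10 + 5 = 0, which agrees with 1 − 1 + 0 = 0.

H_0 = Z,  H_1 = Z,  H_2 = 0.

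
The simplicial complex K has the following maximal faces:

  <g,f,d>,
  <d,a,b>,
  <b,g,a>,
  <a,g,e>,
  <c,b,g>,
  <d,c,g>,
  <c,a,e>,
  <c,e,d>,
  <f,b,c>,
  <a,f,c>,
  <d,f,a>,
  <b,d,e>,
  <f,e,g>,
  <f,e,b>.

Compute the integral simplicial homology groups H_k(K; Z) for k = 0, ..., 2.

We work with the vertex ordering a < b < c < d < e < f < g. The simplices of K, each written with vertices in increasing order, are:

  0-simplices (7): a, b, c, d, e, f, g
  1-simplices (21): ab, ac, ad, ae, af, ag, bc, bd, be, bf, bg, cd, ce, cf, cg, de, df, dg, ef, eg, fg
  2-simplices (14): abd, abg, ace, acf, adf, aeg, bcf, bcg, bde, bef, cde, cdg, dfg, efg

so the chain groups are C_0 ≅ Z^7, C_1 ≅ Z^21, C_2 ≅ Z^14.

Boundary ∂_1: C_1 → C_0 is given by ∂[p,q] = [q] − [p].
The 7×21 boundary matrix has rank 6 and Smith normal form diag(1,1,1,1,1,1).

Boundary ∂_2: C_2 → C_1 sends each 2-simplex [p,q,r] to [q,r] − [p,r] + [p,q]. For instance
  ∂bcf = cf − bf + bc,
  ∂dfg = fg − dg + df.
This gives a 21×14 integer matrix of rank 13; reducing to Smith normal form yields diagonal entries (1,1,1,1,1,1,1,1,1,1,1,1,1).

Computing H_k = (kernel of ∂_k) / (image of ∂_{k+1}):

  H_0: rank C_0 − rank ∂_1 = 7 − 6 = 1, and the invariant factors of ∂_1 are all 1, so H_0 = Z.
  H_1: rank ker ∂_1 − rank ∂_2 = (21 − 6) − 13 = 2, and the invariant factors of ∂_2 are all 1, so H_1 = Z^2.
  H_2: rank ker ∂_2 − rank ∂_3 = (14 − 13) − 0 = 1, and there is no ∂_3, so H_2 = Z.

H_0 = Z,  H_1 = Z^2,  H_2 = Z.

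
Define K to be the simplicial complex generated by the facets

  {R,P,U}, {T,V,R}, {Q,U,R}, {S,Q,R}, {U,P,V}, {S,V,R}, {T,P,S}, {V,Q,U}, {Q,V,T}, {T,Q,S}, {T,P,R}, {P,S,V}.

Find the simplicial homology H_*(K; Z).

K has 7 vertices, 18 edges, 12 triangles.
rank ∂_0 = 0, rank ∂_1 = 6 ⇒ b_0 = 7 − 0 − 6 = 1; all invariant factors of ∂_1 are 1 so no torsion. So H_0 = Z.
rank ∂_1 = 6, rank ∂_2 = 12 ⇒ b_1 = 18 − 6 − 12 = 0; ∂_2 has invariant factor(s) [2] giving torsion. So H_1 = Z/2.
rank ∂_2 = 12, rank ∂_3 = 0 ⇒ b_2 = 12 − 12 − 0 = 0. So H_2 = 0.

H_0 ≅ Z,  H_1 ≅ Z/2,  H_2 = 0.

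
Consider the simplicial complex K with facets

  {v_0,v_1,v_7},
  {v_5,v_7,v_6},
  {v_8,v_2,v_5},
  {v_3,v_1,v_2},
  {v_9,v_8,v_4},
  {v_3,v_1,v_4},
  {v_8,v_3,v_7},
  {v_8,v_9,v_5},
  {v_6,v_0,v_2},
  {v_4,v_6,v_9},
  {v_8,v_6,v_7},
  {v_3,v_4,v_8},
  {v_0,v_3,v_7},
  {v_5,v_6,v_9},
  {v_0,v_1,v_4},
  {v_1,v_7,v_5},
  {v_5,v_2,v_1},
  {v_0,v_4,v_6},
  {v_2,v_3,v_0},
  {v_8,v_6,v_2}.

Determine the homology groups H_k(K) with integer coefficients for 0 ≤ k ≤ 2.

Take the total order v_0 < v_1 < v_2 < v_3 < v_4 < v_5 < v_6 < v_7 < v_8 < v_9 on the vertex set. Then K (dimension 2) consists of the simplices:

  0-simplices (10): [v_0], [v_1], [v_2], [v_3], [v_4], [v_5], [v_6], [v_7], [v_8], [v_9]
  1-simplices (30): (30 of them)
  2-simplices (20): (20 of them)

so the chain groups are C_0 ≅ Z^10, C_1 ≅ Z^30, C_2 ≅ Z^20.

Boundary ∂_1: C_1 → C_0 maps an edge to its endpoints' difference, ∂[p,q] = q − p.
The 10×30 boundary matrix has rank 9 and Smith normal form diag(1,1,1,1,1,1,1,1,1).

∂_2: C_2 → C_1 sends each 2-simplex [p,q,r] to [q,r] − [p,r] + [p,q]. For instance
  ∂[v_0,v_2,v_6] = [v_2,v_6] − [v_0,v_6] + [v_0,v_2],
  ∂[v_3,v_7,v_8] = [v_7,v_8] − [v_3,v_8] + [v_3,v_7].
As a 30×20 matrix over Z this has rank 20, with invariant factors (1,1,1,1,1,1,1,1,1,1,1,1,1,1,1,1,1,1,1,2).

Reading off H_k = ker ∂_k / im ∂_{k+1}:

  H_0: rank C_0 − rank ∂_1 = 10 − 9 = 1, and the invariant factors of ∂_1 are all 1, so H_0 ≅ Z.
  H_1: rank ker ∂_1 − rank ∂_2 = (30 − 9) − 20 = 1, and ∂_2 has invariant factor 2 > 1, so H_1 ≅ Z ⊕ Z/2Z.
  H_2: rank ker ∂_2 − rank ∂_3 = (20 − 20) − 0 = 0, and there is no ∂_3, so H_2 ≅ 0.

H_0 = Z,  H_1 = Z ⊕ Z/2Z,  H_2 = 0.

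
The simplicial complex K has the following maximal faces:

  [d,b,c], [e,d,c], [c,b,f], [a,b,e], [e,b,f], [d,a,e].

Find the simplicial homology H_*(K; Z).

We work with the vertex ordering a < b < c < d < e < f. The simplices of K, each written with vertices in increasing order, are:

  0-simplices (6): a, b, c, d, e, f
  1-simplices (12): ab, ad, ae, bc, bd, be, bf, cd, ce, cf, de, ef
  2-simplices (6): abe, ade, bcd, bcf, bef, cde

so the chain groups are C_0 ≅ Z^6, C_1 ≅ Z^12, C_2 ≅ Z^6.

∂_1: C_1 → C_0 is given by ∂[p,q] = [q] − [p]. For instance
  ∂ab = b − a.
This gives a 6×12 integer matrix of rank 5; reducing to Smith normal form yields diagonal entries (1,1,1,1,1).

Boundary ∂_2: C_2 → C_1 maps a triangle to the signed sum of its edges. For instance
  ∂abe = be − ae + ab,
  ∂bcf = cf − bf + bc.
As a 12×6 matrix over Z this has rank 6, with invariant factors (1,1,1,1,1,1).

Now H_k = ker ∂_k / im ∂_{k+1}, so:

  H_0: rank C_0 − rank ∂_1 = 6 − 5 = 1, and the invariant factors of ∂_1 are all 1, so H_0 ≅ Z.
  H_1: rank ker ∂_1 − rank ∂_2 = (12 − 5) − 6 = 1, and the invariant factors of ∂_2 are all 1, so H_1 ≅ Z.
  H_2: rank ker ∂_2 − rank ∂_3 = (6 − 6) − 0 = 0, and there is no ∂_3, so H_2 ≅ 0.

H_0 ≅ Z,  H_1 ≅ Z,  H_2 = 0.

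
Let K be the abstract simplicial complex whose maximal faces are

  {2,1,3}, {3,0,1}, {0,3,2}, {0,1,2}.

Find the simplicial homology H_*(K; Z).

H_0 = Z,  H_1 = 0,  H_2 = Z.

Fix the vertex order 0 < 1 < 2 < 3 and write every simplex with vertices in increasing order. Then dim K = 2 and the simplices of K are:

  0-simplices (4): [0], [1], [2], [3]
  1-simplices (6): [0,1], [0,2], [0,3], [1,2], [1,3], [2,3]
  2-simplices (4): [0,1,2], [0,1,3], [0,2,3], [1,2,3]

giving chain groups C_0 ≅ Z^4, C_1 ≅ Z^6, C_2 ≅ Z^4.

The boundary map ∂_1: C_1 → C_0 is given by ∂[p,q] = [q] − [p]. For instance
  ∂[1,2] = [2] − [1].
The resulting 4×6 matrix has rank 3, and its Smith normal form has invariant factors (1,1,1).

Boundary ∂_2: C_2 → C_1 acts by ∂[p,q,r] = [q,r] − [p,r] + [p,q]. For instance
  ∂[0,1,3] = [1,3] − [0,3] + [0,1],
  ∂[0,2,3] = [2,3] − [0,3] + [0,2].
As a 6×4 matrix over Z this has rank 3, with invariant factors (1,1,1).

From H_k ≅ ker(∂_k) / im(∂_{k+1}) we obtain:

  H_0: rank C_0 − rank ∂_1 = 4 − 3 = 1, and the invariant factors of ∂_1 are all 1, so H_0 ≅ Z.
  H_1: rank ker ∂_1 − rank ∂_2 = (6 − 3) − 3 = 0, and the invariant factors of ∂_2 are all 1, so H_1 ≅ 0.
  H_2: rank ker ∂_2 − rank ∂_3 = (4 − 3) − 0 = 1, and there is no ∂_3, so H_2 ≅ Z.

(K is a triangulation of the 2-sphere S^2.)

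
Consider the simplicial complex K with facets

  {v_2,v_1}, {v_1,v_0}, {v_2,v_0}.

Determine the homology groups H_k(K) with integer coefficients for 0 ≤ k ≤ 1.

H_0 = Z,  H_1 = Z.

K has 3 vertices, 3 edges.
rank ∂_0 = 0, rank ∂_1 = 2 ⇒ b_0 = 3 − 0 − 2 = 1; all invariant factors of ∂_1 are 1 so no torsion. So H_0 = Z.
rank ∂_1 = 2, rank ∂_2 = 0 ⇒ b_1 = 3 − 2 − 0 = 1. So H_1 = Z.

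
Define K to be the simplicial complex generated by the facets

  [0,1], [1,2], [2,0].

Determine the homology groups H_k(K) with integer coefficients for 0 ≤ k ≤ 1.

H_0 = Z,  H_1 = Z.

Order the vertices as 0 < 1 < 2. Listing each simplex with vertices in this order, K has dimension 1 with simplices:

  0-simplices (3): [0], [1], [2]
  1-simplices (3): [0,1], [0,2], [1,2]

giving chain groups C_0 ≅ Z^3, C_1 ≅ Z^3.

Boundary ∂_1: C_1 → C_0 maps an edge to its endpoints' difference, ∂[p,q] = q − p. For instance
  ∂[0,2] = [2] − [0].
The 3×3 boundary matrix has rank 2 and Smith normal form diag(1,1).

Reading off H_k = ker ∂_k / im ∂_{k+1}:

  H_0: rank C_0 − rank ∂_1 = 3 − 2 = 1, and the invariant factors of ∂_1 are all 1, so H_0 ≅ Z.
  H_1: rank ker ∂_1 − rank ∂_2 = (3 − 2) − 0 = 1, and there is no ∂_2, so H_1 ≅ Z.

(K is a triangulation of the circle S^1.)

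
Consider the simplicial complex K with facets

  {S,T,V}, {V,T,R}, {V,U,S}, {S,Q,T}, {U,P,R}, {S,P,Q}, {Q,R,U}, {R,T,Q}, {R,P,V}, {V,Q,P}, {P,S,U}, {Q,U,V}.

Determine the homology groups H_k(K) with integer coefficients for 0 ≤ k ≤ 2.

Take the total order P < Q < R < S < T < U < V on the vertex set. Then K (dimension 2) consists of the simplices:

  0-simplices (7): P, Q, R, S, T, U, V
  1-simplices (18): PQ, PR, PS, PU, PV, QR, QS, QT, QU, QV, RT, RU, RV, ST, SU, SV, TV, UV
  2-simplices (12): PQS, PQV, PRU, PRV, PSU, QRT, QRU, QST, QUV, RTV, STV, SUV

Hence C_0 ≅ Z^7, C_1 ≅ Z^18, C_2 ≅ Z^12.

Boundary ∂_1: C_1 → C_0 maps an edge to its endpoints' difference, ∂[p,q] = q − p.
This gives a 7×18 integer matrix of rank 6; reducing to Smith normal form yields diagonal entries (1,1,1,1,1,1).

The boundary map ∂_2: C_2 → C_1 sends each 2-simplex [p,q,r] to [q,r] − [p,r] + [p,q]. For instance
  ∂SUV = UV − SV + SU,
  ∂PQV = QV − PV + PQ.
The 18×12 boundary matrix has rank 12 and Smith normal form diag(1,1,1,1,1,1,1,1,1,1,1,2).

Computing H_k = (kernel of ∂_k) / (image of ∂_{k+1}):

  H_0: rank C_0 − rank ∂_1 = 7 − 6 = 1, and the invariant factors of ∂_1 are all 1, so H_0 = Z.
  H_1: rank ker ∂_1 − rank ∂_2 = (18 − 6) − 12 = 0, and ∂_2 has invariant factor 2 > 1, so H_1 = Z/2Z.
  H_2: rank ker ∂_2 − rank ∂_3 = (12 − 12) − 0 = 0, and there is no ∂_3, so H_2 = 0.

H_0 ≅ Z,  H_1 ≅ Z/2Z,  H_2 = 0.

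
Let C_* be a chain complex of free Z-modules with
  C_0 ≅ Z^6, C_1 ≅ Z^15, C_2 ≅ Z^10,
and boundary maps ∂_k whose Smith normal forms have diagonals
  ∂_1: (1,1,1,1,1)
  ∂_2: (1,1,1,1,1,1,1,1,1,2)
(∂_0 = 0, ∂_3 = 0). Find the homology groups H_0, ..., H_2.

H_0 ≅ Z,  H_1 ≅ Z/2,  H_2 = 0.

H_0: b_0 = 6 − 0 − 5 = 1; torsion from ∂_1 factors > 1: none. So H_0 ≅ Z.
H_1: b_1 = 15 − 5 − 10 = 0; torsion from ∂_2 factors > 1: [2]. So H_1 ≅ Z/2.
H_2: b_2 = 10 − 10 − 0 = 0; torsion from ∂_3 factors > 1: none. So H_2 ≅ 0.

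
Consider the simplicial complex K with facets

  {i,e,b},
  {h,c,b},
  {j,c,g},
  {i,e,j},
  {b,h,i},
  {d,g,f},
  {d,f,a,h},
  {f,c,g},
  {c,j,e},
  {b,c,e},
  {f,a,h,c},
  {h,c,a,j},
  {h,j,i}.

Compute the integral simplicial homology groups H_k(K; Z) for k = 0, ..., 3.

Fix the vertex order a < b < c < d < e < f < g < h < i < j and write every simplex with vertices in increasing order. Then dim K = 3 and the simplices of K are:

  0-simplices (10): a, b, c, d, e, f, g, h, i, j
  1-simplices (25): ac, ad, af, ah, aj, bc, be, bh, bi, ce, cf, cg, ch, cj, df, dg, dh, ei, ej, fg, fh, gj, hi, hj, ij
  2-simplices (20): acf, ach, acj, adf, adh, afh, ahj, bce, bch, bei, bhi, cej, cfg, cfh, cgj, chj, dfg, dfh, eij, hij
  3-simplices (3): acfh, achj, adfh

so the chain groups are C_0 ≅ Z^10, C_1 ≅ Z^25, C_2 ≅ Z^20, C_3 ≅ Z^3.

∂_1: C_1 → C_0 maps an edge to its endpoints' difference, ∂[p,q] = q − p. For instance
  ∂dh = h − d.
This gives a 10×25 integer matrix of rank 9; reducing to Smith normal form yields diagonal entries (1,1,1,1,1,1,1,1,1).

∂_2: C_2 → C_1 maps a triangle to the signed sum of its edges. For instance
  ∂bhi = hi − bi + bh,
  ∂dfg = fg − dg + df.
As a 25×20 matrix over Z this has rank 16, with invariant factors (1,1,1,1,1,1,1,1,1,1,1,1,1,1,1,1).

Boundary ∂_3: C_3 → C_2 sends each 3-simplex σ to the alternating sum Σ_i (−1)^i (σ with its i-th vertex removed). For instance
  ∂achj = chj − ahj + acj − ach,
  ∂adfh = dfh − afh + adh − adf.
The resulting 20×3 matrix has rank 3, and its Smith normal form has invariant factors (1,1,1).

From H_k ≅ ker(∂_k) / im(∂_{k+1}) we obtain:

  H_0: rank C_0 − rank ∂_1 = 10 − 9 = 1, and the invariant factors of ∂_1 are all 1, so H_0 ≅ Z.
  H_1: rank ker ∂_1 − rank ∂_2 = (25 − 9) − 16 = 0, and the invariant factors of ∂_2 are all 1, so H_1 ≅ 0.
  H_2: rank ker ∂_2 − rank ∂_3 = (20 − 16) − 3 = 1, and the invariant factors of ∂_3 are all 1, so H_2 ≅ Z.
  H_3: rank ker ∂_3 − rank ∂_4 = (3 − 3) − 0 = 0, and there is no ∂_4, so H_3 ≅ 0.

H_0 ≅ Z,  H_1 = 0,  H_2 ≅ Z,  H_3 = 0.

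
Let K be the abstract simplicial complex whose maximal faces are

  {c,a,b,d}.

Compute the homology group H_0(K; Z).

H_0 = Z.

Fix the vertex order a < b < c < d and write every simplex with vertices in increasing order. Then dim K = 3 and the simplices of K are:

  0-simplices (4): a, b, c, d
  1-simplices (6): ab, ac, ad, bc, bd, cd
  2-simplices (4): abc, abd, acd, bcd
  3-simplices (1): abcd

Hence C_0 ≅ Z^4, C_1 ≅ Z^6, C_2 ≅ Z^4, C_3 ≅ Z^1.

The boundary map ∂_1: C_1 → C_0 maps an edge to its endpoints' difference, ∂[p,q] = q − p. For instance
  ∂cd = d − c.
As a 4×6 matrix over Z this has rank 3, with invariant factors (1,1,1).

∂_2: C_2 → C_1 sends each 2-simplex [p,q,r] to [q,r] − [p,r] + [p,q]. For instance
  ∂acd = cd − ad + ac,
  ∂abc = bc − ac + ab.
The 6×4 boundary matrix has rank 3 and Smith normal form diag(1,1,1).

The boundary map ∂_3: C_3 → C_2 sends each 3-simplex σ to the alternating sum Σ_i (−1)^i (σ with its i-th vertex removed). For instance
  ∂abcd = bcd − acd + abd − abc.
As a 4×1 matrix over Z this has rank 1, with invariant factors (1).

From H_k ≅ ker(∂_k) / im(∂_{k+1}) we obtain:

  H_0: rank C_0 − rank ∂_1 = 4 − 3 = 1, and the invariant factors of ∂_1 are all 1, so H_0 = Z.

(K is a triangulation of the 3-simplex.)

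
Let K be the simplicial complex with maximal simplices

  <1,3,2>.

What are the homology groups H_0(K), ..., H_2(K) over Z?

H_0 = Z,  H_1 = 0,  H_2 = 0.

Take the total order 1 < 2 < 3 on the vertex set. Then K (dimension 2) consists of the simplices:

  0-simplices (3): [1], [2], [3]
  1-simplices (3): [1,2], [1,3], [2,3]
  2-simplices (1): [1,2,3]

giving chain groups C_0 ≅ Z^3, C_1 ≅ Z^3, C_2 ≅ Z^1.

∂_1: C_1 → C_0 sends each edge [p,q] (with p < q) to q − p. For instance
  ∂[1,3] = [3] − [1].
As a 3×3 matrix over Z this has rank 2, with invariant factors (1,1).

∂_2: C_2 → C_1 acts by ∂[p,q,r] = [q,r] − [p,r] + [p,q]. For instance
  ∂[1,2,3] = [2,3] − [1,3] + [1,2].
As a 3×1 matrix over Z this has rank 1, with invariant factors (1).

Reading off H_k = ker ∂_k / im ∂_{k+1}:

  H_0: rank C_0 − rank ∂_1 = 3 − 2 = 1, and the invariant factors of ∂_1 are all 1, so H_0 = Z.
  H_1: rank ker ∂_1 − rank ∂_2 = (3 − 2) − 1 = 0, and the invariant factors of ∂_2 are all 1, so H_1 = 0.
  H_2: rank ker ∂_2 − rank ∂_3 = (1 − 1) − 0 = 0, and there is no ∂_3, so H_2 = 0.

(K is a triangulation of the 2-simplex.)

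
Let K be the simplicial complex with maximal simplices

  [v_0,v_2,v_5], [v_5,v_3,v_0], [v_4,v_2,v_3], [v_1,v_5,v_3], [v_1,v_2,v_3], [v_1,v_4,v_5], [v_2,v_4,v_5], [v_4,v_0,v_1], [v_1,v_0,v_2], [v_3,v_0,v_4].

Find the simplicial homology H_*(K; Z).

Take the total order v_0 < v_1 < v_2 < v_3 < v_4 < v_5 on the vertex set. Then K (dimension 2) consists of the simplices:

  0-simplices (6): [v_0], [v_1], [v_2], [v_3], [v_4], [v_5]
  1-simplices (15): (15 of them)
  2-simplices (10): [v_0,v_1,v_2], [v_0,v_1,v_4], [v_0,v_2,v_5], [v_0,v_3,v_4], [v_0,v_3,v_5], [v_1,v_2,v_3], [v_1,v_3,v_5], [v_1,v_4,v_5], [v_2,v_3,v_4], [v_2,v_4,v_5]

so the chain groups are C_0 ≅ Z^6, C_1 ≅ Z^15, C_2 ≅ Z^10.

Boundary ∂_1: C_1 → C_0 is given by ∂[p,q] = [q] − [p]. For instance
  ∂[v_1,v_3] = [v_3] − [v_1].
The 6×15 boundary matrix has rank 5 and Smith normal form diag(1,1,1,1,1).

∂_2: C_2 → C_1 sends each 2-simplex [p,q,r] to [q,r] − [p,r] + [p,q]. For instance
  ∂[v_0,v_3,v_5] = [v_3,v_5] − [v_0,v_5] + [v_0,v_3],
  ∂[v_1,v_4,v_5] = [v_4,v_5] − [v_1,v_5] + [v_1,v_4].
This gives a 15×10 integer matrix of rank 10; reducing to Smith normal form yields diagonal entries (1,1,1,1,1,1,1,1,1,2).

Reading off H_k = ker ∂_k / im ∂_{k+1}:

  H_0: rank C_0 − rank ∂_1 = 6 − 5 = 1, and the invariant factors of ∂_1 are all 1, so H_0 ≅ Z.
  H_1: rank ker ∂_1 − rank ∂_2 = (15 − 5) − 10 = 0, and ∂_2 has invariant factor 2 > 1, so H_1 ≅ Z/2.
  H_2: rank ker ∂_2 − rank ∂_3 = (10 − 10) − 0 = 0, and there is no ∂_3, so H_2 ≅ 0.

(K is a triangulation of the real projective plane RP^2.)

H_0 ≅ Z,  H_1 ≅ Z/2,  H_2 = 0.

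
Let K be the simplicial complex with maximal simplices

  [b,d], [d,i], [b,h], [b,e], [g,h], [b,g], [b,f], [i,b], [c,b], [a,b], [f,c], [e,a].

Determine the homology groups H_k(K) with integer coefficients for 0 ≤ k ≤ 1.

We work with the vertex ordering a < b < c < d < e < f < g < h < i. The simplices of K, each written with vertices in increasing order, are:

  0-simplices (9): a, b, c, d, e, f, g, h, i
  1-simplices (12): ab, ae, bc, bd, be, bf, bg, bh, bi, cf, di, gh

giving chain groups C_0 ≅ Z^9, C_1 ≅ Z^12.

∂_1: C_1 → C_0 maps an edge to its endpoints' difference, ∂[p,q] = q − p. For instance
  ∂bc = c − b.
The resulting 9×12 matrix has rank 8, and its Smith normal form has invariant factors (1,1,1,1,1,1,1,1).

Reading off H_k = ker ∂_k / im ∂_{k+1}:

  H_0: rank C_0 − rank ∂_1 = 9 − 8 = 1, and the invariant factors of ∂_1 are all 1, so H_0 ≅ Z.
  H_1: rank ker ∂_1 − rank ∂_2 = (12 − 8) − 0 = 4, and there is no ∂_2, so H_1 ≅ Z^4.

H_0 ≅ Z,  H_1 ≅ Z^4.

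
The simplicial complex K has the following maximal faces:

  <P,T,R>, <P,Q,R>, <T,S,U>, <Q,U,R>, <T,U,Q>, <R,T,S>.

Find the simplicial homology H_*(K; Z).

H_0 ≅ Z,  H_1 ≅ Z,  H_2 = 0.

Order the vertices as P < Q < R < S < T < U. Listing each simplex with vertices in this order, K has dimension 2 with simplices:

  0-simplices (6): P, Q, R, S, T, U
  1-simplices (12): PQ, PR, PT, QR, QT, QU, RS, RT, RU, ST, SU, TU
  2-simplices (6): PQR, PRT, QRU, QTU, RST, STU

so the chain groups are C_0 ≅ Z^6, C_1 ≅ Z^12, C_2 ≅ Z^6.

Boundary ∂_1: C_1 → C_0 is given by ∂[p,q] = [q] − [p]. For instance
  ∂SU = U − S.
The resulting 6×12 matrix has rank 5, and its Smith normal form has invariant factors (1,1,1,1,1).

∂_2: C_2 → C_1 sends each 2-simplex [p,q,r] to [q,r] − [p,r] + [p,q]. For instance
  ∂PQR = QR − PR + PQ,
  ∂PRT = RT − PT + PR.
The resulting 12×6 matrix has rank 6, and its Smith normal form has invariant factors (1,1,1,1,1,1).

Reading off H_k = ker ∂_k / im ∂_{k+1}:

  H_0: rank C_0 − rank ∂_1 = 6 − 5 = 1, and the invariant factors of ∂_1 are all 1, so H_0 = Z.
  H_1: rank ker ∂_1 − rank ∂_2 = (12 − 5) − 6 = 1, and the invariant factors of ∂_2 are all 1, so H_1 = Z.
  H_2: rank ker ∂_2 − rank ∂_3 = (6 − 6) − 0 = 0, and there is no ∂_3, so H_2 = 0.

As a check, the Euler characteristic is 6 − 12 + 6 = 0, which agrees with 1 − 1 + 0 = 0.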